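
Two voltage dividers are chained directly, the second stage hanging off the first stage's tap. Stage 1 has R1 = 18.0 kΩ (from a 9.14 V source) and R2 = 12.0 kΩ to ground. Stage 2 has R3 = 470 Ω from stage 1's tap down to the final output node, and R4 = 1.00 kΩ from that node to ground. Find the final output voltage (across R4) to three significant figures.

Stage 2 presents R3+R4 = 1470 Ω as a load on stage 1's tap.
Stage 1's lower leg becomes R2‖(R3+R4) = 1310 Ω, so V_mid = 9.14 × 1310/19310 = 0.6199 V.
Stage 2 is itself unloaded: V_out = V_mid × R4/(R3+R4) = 0.6199 × 1000/1470 = 0.422 V.

V_out ≈ 0.422 V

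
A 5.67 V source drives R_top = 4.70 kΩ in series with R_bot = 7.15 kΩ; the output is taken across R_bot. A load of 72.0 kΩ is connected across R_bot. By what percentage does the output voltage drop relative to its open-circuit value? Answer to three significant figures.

3.79 %

The divider's output (Thévenin) resistance is R_top‖R_bot = 2.836 kΩ.
Fractional drop under load = R_th/(R_th + R_L) = 2.836 / (2.836 + 72.0) = 0.03789.
So the output falls by 3.79 %.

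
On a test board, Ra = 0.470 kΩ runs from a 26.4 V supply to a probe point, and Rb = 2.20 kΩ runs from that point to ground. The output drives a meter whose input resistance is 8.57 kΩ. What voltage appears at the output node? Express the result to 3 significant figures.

V_out ≈ 20.8 V

The load sits in parallel with Rb: Rb‖R_L = (2200 × 8570) / (2200 + 8570) = 1751 Ω.
V_out = 26.4 × 1751 / (470 + 1751) = 26.4 × 1751/2221 = 20.8 V.
(Unloaded it would have been 21.8 V.)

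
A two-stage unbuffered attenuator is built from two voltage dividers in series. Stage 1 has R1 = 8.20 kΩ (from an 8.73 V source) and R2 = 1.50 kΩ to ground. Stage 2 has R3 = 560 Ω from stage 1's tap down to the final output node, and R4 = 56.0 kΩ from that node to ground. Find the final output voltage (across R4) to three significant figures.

Stage 2 presents R3+R4 = 56560 Ω as a load on stage 1's tap.
Stage 1's lower leg becomes R2‖(R3+R4) = 1461 Ω, so V_mid = 8.73 × 1461/9661 = 1.320 V.
Stage 2 is itself unloaded: V_out = V_mid × R4/(R3+R4) = 1.320 × 56000/56560 = 1.31 V.

V_out ≈ 1.31 V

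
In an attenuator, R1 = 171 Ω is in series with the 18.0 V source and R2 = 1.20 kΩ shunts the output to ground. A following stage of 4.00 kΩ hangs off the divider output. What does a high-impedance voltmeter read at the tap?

V_out ≈ 15.2 V

The load sits in parallel with R2: R2‖R_L = (1200 × 4000) / (1200 + 4000) = 923.1 Ω.
V_out = 18.0 × 923.1 / (171 + 923.1) = 18.0 × 923.1/1094 = 15.2 V.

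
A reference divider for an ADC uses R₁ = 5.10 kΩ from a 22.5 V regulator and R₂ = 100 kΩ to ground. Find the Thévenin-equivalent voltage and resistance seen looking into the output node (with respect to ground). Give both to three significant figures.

V_th = 21.4 V, R_th = 4.85 kΩ

V_th is the open-circuit tap voltage: 22.5 × 100/(5.10 + 100) = 21.4 V.
With the supply zeroed, R₁ and R₂ appear in parallel from the tap: R_th = R₁‖R₂ = (5.10 × 100)/105.1 = 4.85 kΩ.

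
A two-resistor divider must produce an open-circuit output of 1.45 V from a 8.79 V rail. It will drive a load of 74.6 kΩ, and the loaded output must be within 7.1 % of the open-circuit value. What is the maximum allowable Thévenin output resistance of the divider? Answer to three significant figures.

R_th ≤ 5.70 kΩ

Loading drop = R_th/(R_th + R_L) ≤ 0.0710, so R_th ≤ R_L · ε/(1−ε) = 74.6 kΩ × 0.0710/0.9290 = 5.70 kΩ.
(Any R1, R2 with R2/(R1+R2) = 0.165 and R1‖R2 ≤ 5.70 kΩ will meet the spec.)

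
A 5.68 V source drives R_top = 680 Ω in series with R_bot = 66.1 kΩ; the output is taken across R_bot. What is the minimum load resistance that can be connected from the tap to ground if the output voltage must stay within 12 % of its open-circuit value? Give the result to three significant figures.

R_L(min) ≈ 4.94 kΩ

Output resistance R_th = R_top‖R_bot = (680 × 66100)/66780 = 673.1 Ω.
The fractional drop is R_th/(R_th + R_L); requiring this ≤ 0.120 gives R_L ≥ R_th(1/0.120 − 1) = 673.1 × 7.333 = 4.94 kΩ.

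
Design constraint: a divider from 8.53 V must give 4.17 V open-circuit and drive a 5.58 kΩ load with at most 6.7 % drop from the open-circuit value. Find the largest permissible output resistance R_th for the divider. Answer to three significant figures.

R_th ≤ 401 Ω

Loading drop = R_th/(R_th + R_L) ≤ 0.0670, so R_th ≤ R_L · ε/(1−ε) = 5.58 kΩ × 0.0670/0.9330 = 401 Ω.
(Any R1, R2 with R2/(R1+R2) = 0.489 and R1‖R2 ≤ 401 Ω will meet the spec.)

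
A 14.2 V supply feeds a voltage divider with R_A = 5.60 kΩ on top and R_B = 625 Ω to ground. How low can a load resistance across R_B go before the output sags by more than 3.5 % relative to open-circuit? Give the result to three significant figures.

R_L(min) ≈ 15.5 kΩ

Output resistance R_th = R_A‖R_B = (5600 × 625)/6225 = 562.2 Ω.
The fractional drop is R_th/(R_th + R_L); requiring this ≤ 0.0350 gives R_L ≥ R_th(1/0.0350 − 1) = 562.2 × 27.57 = 15.5 kΩ.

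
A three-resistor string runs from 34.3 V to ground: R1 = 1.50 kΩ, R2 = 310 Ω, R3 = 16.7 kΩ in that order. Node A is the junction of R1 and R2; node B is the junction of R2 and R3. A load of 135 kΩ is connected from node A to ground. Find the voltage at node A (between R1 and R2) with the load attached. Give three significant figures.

V ≈ 31.2 V

Below node A the series string R2+R3 = 17010 Ω sits in parallel with the 135000 Ω load: 15110 Ω.
V_A = 34.3 × 15110/(1500 + 15110) = 31.2 V.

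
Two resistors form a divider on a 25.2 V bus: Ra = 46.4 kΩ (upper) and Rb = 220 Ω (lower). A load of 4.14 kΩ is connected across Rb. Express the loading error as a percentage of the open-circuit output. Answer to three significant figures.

5.02 %

The divider's output (Thévenin) resistance is Ra‖Rb = 219.0 Ω.
Fractional drop under load = R_th/(R_th + R_L) = 219.0 / (219.0 + 4140) = 0.05023.
So the output falls by 5.02 %.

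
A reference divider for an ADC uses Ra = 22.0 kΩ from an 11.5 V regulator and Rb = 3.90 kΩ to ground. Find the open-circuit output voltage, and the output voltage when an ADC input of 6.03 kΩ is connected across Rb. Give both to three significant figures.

Open-circuit: V = 11.5 × 3.90/(22.0 + 3.90) = 1.73 V.
With the load, Rb becomes Rb‖R_L = 2.368 kΩ, so V = 11.5 × 2.368/24.37 = 1.12 V.

Unloaded: 1.73 V; loaded: 1.12 V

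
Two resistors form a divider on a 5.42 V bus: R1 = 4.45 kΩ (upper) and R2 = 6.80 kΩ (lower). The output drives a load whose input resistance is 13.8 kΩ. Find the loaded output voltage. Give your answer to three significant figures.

V_out ≈ 2.74 V

The load sits in parallel with R2: R2‖R_L = (6.80 × 13.8) / (6.80 + 13.8) = 4.555 kΩ.
V_out = 5.42 × 4.555 / (4.45 + 4.555) = 5.42 × 4.555/9.005 = 2.74 V.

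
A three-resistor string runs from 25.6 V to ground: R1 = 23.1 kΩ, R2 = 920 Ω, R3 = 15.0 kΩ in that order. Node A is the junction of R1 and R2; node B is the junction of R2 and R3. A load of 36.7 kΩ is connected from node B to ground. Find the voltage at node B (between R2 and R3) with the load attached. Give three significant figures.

At node B, R3 is in parallel with the load: R3‖R_L = 10650 Ω.
Below node A the resistance is R2 + (R3‖R_L) = 11570 Ω, so V_A = 25.6 × 11570/34670 = 8.542 V.
Then V_B = V_A × (R3‖R_L)/(R2 + R3‖R_L) = 8.542 × 10650/11570 = 7.86 V.

V ≈ 7.86 V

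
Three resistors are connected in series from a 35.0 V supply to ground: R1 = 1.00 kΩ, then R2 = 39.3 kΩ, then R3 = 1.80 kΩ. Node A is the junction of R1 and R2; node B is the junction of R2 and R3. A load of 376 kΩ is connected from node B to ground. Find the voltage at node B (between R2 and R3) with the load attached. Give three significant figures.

V ≈ 1.49 V

At node B, R3 is in parallel with the load: R3‖R_L = 1.791 kΩ.
Below node A the resistance is R2 + (R3‖R_L) = 41.09 kΩ, so V_A = 35.0 × 41.09/42.09 = 34.17 V.
Then V_B = V_A × (R3‖R_L)/(R2 + R3‖R_L) = 34.17 × 1.791/41.09 = 1.49 V.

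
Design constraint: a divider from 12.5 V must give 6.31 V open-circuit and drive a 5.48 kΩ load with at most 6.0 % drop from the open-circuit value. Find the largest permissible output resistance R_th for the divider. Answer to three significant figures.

Loading drop = R_th/(R_th + R_L) ≤ 0.0600, so R_th ≤ R_L · ε/(1−ε) = 5.48 kΩ × 0.0600/0.9400 = 350 Ω.

R_th ≤ 350 Ω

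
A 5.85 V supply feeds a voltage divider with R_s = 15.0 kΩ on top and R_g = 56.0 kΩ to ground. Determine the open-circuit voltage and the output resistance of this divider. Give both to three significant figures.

V_th is the open-circuit tap voltage: 5.85 × 56.0/(15.0 + 56.0) = 4.61 V.
With the supply zeroed, R_s and R_g appear in parallel from the tap: R_th = R_s‖R_g = (15.0 × 56.0)/71.00 = 11.8 kΩ.

V_th = 4.61 V, R_th = 11.8 kΩ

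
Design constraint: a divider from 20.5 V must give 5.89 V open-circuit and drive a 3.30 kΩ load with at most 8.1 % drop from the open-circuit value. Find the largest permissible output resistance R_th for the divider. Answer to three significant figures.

Loading drop = R_th/(R_th + R_L) ≤ 0.0810, so R_th ≤ R_L · ε/(1−ε) = 3.30 kΩ × 0.0810/0.9190 = 291 Ω.
(Any R1, R2 with R2/(R1+R2) = 0.287 and R1‖R2 ≤ 291 Ω will meet the spec.)

R_th ≤ 291 Ω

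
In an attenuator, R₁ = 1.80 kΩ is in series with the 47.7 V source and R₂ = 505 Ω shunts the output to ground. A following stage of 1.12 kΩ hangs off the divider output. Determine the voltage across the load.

The load sits in parallel with R₂: R₂‖R_L = (505 × 1120) / (505 + 1120) = 348.1 Ω.
V_out = 47.7 × 348.1 / (1800 + 348.1) = 47.7 × 348.1/2148 = 7.73 V.

V_out ≈ 7.73 V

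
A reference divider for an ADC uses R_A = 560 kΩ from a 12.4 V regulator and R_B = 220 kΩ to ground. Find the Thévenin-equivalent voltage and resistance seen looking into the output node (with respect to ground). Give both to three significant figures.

V_th is the open-circuit tap voltage: 12.4 × 220/(560 + 220) = 3.50 V.
With the supply zeroed, R_A and R_B appear in parallel from the tap: R_th = R_A‖R_B = (560 × 220)/780.0 = 158 kΩ.

V_th = 3.50 V, R_th = 158 kΩ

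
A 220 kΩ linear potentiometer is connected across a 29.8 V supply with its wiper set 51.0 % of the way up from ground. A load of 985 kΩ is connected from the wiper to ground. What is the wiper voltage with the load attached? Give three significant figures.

V ≈ 14.4 V

The wiper splits the pot into (1−α)R = 107.8 kΩ above and αR = 112.2 kΩ below.
Lower section ‖ load = 100.7 kΩ.
V_wiper = 29.8 × 100.7/(107.8 + 100.7) = 14.4 V.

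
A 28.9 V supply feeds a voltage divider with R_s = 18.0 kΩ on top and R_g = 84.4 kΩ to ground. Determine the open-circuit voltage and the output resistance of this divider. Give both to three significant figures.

V_th is the open-circuit tap voltage: 28.9 × 84.4/(18.0 + 84.4) = 23.8 V.
With the supply zeroed, R_s and R_g appear in parallel from the tap: R_th = R_s‖R_g = (18.0 × 84.4)/102.4 = 14.8 kΩ.

V_th = 23.8 V, R_th = 14.8 kΩ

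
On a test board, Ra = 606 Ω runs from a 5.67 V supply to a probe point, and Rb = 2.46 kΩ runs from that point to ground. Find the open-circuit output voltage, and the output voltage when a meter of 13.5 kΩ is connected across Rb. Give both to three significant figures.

Open-circuit: V = 5.67 × 2460/(606 + 2460) = 4.55 V.
With the load, Rb becomes Rb‖R_L = 2081 Ω, so V = 5.67 × 2081/2687 = 4.39 V.

Unloaded: 4.55 V; loaded: 4.39 V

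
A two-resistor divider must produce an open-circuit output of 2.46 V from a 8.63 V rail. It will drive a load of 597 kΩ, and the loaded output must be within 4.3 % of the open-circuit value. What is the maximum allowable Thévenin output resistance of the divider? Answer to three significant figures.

R_th ≤ 26.8 kΩ

Loading drop = R_th/(R_th + R_L) ≤ 0.0430, so R_th ≤ R_L · ε/(1−ε) = 597 kΩ × 0.0430/0.9570 = 26.8 kΩ.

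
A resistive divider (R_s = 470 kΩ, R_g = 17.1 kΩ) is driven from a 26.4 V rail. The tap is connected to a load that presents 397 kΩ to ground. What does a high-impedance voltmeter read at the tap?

The load sits in parallel with R_g: R_g‖R_L = (17.1 × 397) / (17.1 + 397) = 16.39 kΩ.
V_out = 26.4 × 16.39 / (470 + 16.39) = 26.4 × 16.39/486.4 = 0.890 V.

V_out ≈ 0.890 V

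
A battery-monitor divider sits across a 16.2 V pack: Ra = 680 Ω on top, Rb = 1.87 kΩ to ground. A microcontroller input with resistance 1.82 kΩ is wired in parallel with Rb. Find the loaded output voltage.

V_out ≈ 9.33 V

The load sits in parallel with Rb: Rb‖R_L = (1870 × 1820) / (1870 + 1820) = 922.3 Ω.
V_out = 16.2 × 922.3 / (680 + 922.3) = 16.2 × 922.3/1602 = 9.33 V.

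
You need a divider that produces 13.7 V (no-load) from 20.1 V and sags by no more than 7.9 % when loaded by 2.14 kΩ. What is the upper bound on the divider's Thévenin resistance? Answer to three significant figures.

Loading drop = R_th/(R_th + R_L) ≤ 0.0790, so R_th ≤ R_L · ε/(1−ε) = 2.14 kΩ × 0.0790/0.9210 = 184 Ω.
(Any R1, R2 with R2/(R1+R2) = 0.682 and R1‖R2 ≤ 184 Ω will meet the spec.)

R_th ≤ 184 Ω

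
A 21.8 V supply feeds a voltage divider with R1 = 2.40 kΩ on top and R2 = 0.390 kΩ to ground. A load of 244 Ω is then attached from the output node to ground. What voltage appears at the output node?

V_out ≈ 1.28 V

The load sits in parallel with R2: R2‖R_L = (390 × 244) / (390 + 244) = 150.1 Ω.
V_out = 21.8 × 150.1 / (2400 + 150.1) = 21.8 × 150.1/2550 = 1.28 V.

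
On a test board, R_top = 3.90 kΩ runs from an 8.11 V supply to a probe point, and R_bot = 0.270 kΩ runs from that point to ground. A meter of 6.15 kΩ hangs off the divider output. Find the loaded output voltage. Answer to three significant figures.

V_out ≈ 0.504 V

The load sits in parallel with R_bot: R_bot‖R_L = (270 × 6150) / (270 + 6150) = 258.6 Ω.
V_out = 8.11 × 258.6 / (3900 + 258.6) = 8.11 × 258.6/4159 = 0.504 V.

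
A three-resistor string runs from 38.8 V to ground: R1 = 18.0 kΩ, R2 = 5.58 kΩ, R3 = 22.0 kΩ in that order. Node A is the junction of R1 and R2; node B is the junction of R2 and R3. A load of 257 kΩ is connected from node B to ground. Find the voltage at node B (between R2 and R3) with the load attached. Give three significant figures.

V ≈ 17.9 V

At node B, R3 is in parallel with the load: R3‖R_L = 20.27 kΩ.
Below node A the resistance is R2 + (R3‖R_L) = 25.85 kΩ, so V_A = 38.8 × 25.85/43.85 = 22.87 V.
Then V_B = V_A × (R3‖R_L)/(R2 + R3‖R_L) = 22.87 × 20.27/25.85 = 17.9 V.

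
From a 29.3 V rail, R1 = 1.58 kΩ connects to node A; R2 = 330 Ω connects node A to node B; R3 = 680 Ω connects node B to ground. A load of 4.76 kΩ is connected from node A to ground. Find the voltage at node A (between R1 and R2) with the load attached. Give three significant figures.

Below node A the series string R2+R3 = 1010 Ω sits in parallel with the 4760 Ω load: 833.2 Ω.
V_A = 29.3 × 833.2/(1580 + 833.2) = 10.1 V.

V ≈ 10.1 V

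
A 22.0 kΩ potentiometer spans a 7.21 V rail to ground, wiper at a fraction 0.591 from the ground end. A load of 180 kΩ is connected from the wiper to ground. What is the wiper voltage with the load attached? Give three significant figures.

The wiper splits the pot into (1−α)R = 8.998 kΩ above and αR = 13.00 kΩ below.
Lower section ‖ load = 12.13 kΩ.
V_wiper = 7.21 × 12.13/(8.998 + 12.13) = 4.14 V.

V ≈ 4.14 V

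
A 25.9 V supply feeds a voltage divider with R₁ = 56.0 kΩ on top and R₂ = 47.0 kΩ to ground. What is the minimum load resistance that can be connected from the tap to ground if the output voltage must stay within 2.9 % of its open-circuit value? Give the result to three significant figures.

R_L(min) ≈ 856 kΩ

Output resistance R_th = R₁‖R₂ = (56.0 × 47.0)/103.0 = 25.55 kΩ.
The fractional drop is R_th/(R_th + R_L); requiring this ≤ 0.0290 gives R_L ≥ R_th(1/0.0290 − 1) = 25.55 × 33.48 = 856 kΩ.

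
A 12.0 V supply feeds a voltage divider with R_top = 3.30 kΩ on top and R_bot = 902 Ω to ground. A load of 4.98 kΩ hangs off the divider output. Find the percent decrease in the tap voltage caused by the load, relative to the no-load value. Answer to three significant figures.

12.5 %

The divider's output (Thévenin) resistance is R_top‖R_bot = 708.4 Ω.
Fractional drop under load = R_th/(R_th + R_L) = 708.4 / (708.4 + 4980) = 0.1245.
So the output falls by 12.5 %.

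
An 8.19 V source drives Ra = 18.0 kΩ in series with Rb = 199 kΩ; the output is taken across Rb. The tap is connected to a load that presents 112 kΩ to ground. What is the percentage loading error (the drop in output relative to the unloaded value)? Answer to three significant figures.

12.8 %

The divider's output (Thévenin) resistance is Ra‖Rb = 16.51 kΩ.
Fractional drop under load = R_th/(R_th + R_L) = 16.51 / (16.51 + 112) = 0.1285.
So the output falls by 12.8 %.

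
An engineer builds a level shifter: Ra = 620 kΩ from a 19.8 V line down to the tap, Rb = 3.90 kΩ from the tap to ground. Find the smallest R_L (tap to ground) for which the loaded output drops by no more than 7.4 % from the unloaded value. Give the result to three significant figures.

R_L(min) ≈ 48.5 kΩ

Output resistance R_th = Ra‖Rb = (620 × 3.90)/623.9 = 3.876 kΩ.
The fractional drop is R_th/(R_th + R_L); requiring this ≤ 0.0740 gives R_L ≥ R_th(1/0.0740 − 1) = 3.876 × 12.51 = 48.5 kΩ.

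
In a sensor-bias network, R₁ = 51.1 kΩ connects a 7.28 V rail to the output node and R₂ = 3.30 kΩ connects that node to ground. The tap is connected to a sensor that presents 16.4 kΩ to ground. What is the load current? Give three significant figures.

R₂‖R_L = 2.747 kΩ; V_out = 7.28 × 2.747/53.85 = 0.3714 V.
I_L = V_out / R_L = 0.3714 / 16.4 kΩ = 0.0226 mA.

I_L ≈ 0.0226 mA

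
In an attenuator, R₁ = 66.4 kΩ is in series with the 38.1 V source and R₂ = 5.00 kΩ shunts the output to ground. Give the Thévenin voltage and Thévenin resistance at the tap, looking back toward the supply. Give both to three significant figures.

V_th is the open-circuit tap voltage: 38.1 × 5.00/(66.4 + 5.00) = 2.67 V.
With the supply zeroed, R₁ and R₂ appear in parallel from the tap: R_th = R₁‖R₂ = (66.4 × 5.00)/71.40 = 4.65 kΩ.

V_th = 2.67 V, R_th = 4.65 kΩ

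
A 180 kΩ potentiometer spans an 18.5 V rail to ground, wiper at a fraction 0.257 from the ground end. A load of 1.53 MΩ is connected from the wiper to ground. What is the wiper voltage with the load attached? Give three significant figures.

The wiper splits the pot into (1−α)R = 133.7 kΩ above and αR = 46.26 kΩ below.
Lower section ‖ load = 44.90 kΩ.
V_wiper = 18.5 × 44.90/(133.7 + 44.90) = 4.65 V.

V ≈ 4.65 V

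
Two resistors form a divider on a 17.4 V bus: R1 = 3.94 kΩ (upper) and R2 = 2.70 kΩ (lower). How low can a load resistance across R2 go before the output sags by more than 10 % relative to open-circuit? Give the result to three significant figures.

R_L(min) ≈ 14.4 kΩ

Output resistance R_th = R1‖R2 = (3.94 × 2.70)/6.640 = 1.602 kΩ.
The fractional drop is R_th/(R_th + R_L); requiring this ≤ 0.100 gives R_L ≥ R_th(1/0.100 − 1) = 1.602 × 9.000 = 14.4 kΩ.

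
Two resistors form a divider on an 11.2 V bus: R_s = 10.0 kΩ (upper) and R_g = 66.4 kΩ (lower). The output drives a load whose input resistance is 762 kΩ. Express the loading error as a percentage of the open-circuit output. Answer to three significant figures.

The divider's output (Thévenin) resistance is R_s‖R_g = 8.691 kΩ.
Fractional drop under load = R_th/(R_th + R_L) = 8.691 / (8.691 + 762) = 0.01128.
So the output falls by 1.13 %.

1.13 %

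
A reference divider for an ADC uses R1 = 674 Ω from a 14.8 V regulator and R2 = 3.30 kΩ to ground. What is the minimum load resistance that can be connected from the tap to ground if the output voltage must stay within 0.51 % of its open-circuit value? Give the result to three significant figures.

Output resistance R_th = R1‖R2 = (674 × 3300)/3974 = 559.7 Ω.
The fractional drop is R_th/(R_th + R_L); requiring this ≤ 0.00510 gives R_L ≥ R_th(1/0.00510 − 1) = 559.7 × 195.1 = 109 kΩ.

R_L(min) ≈ 109 kΩ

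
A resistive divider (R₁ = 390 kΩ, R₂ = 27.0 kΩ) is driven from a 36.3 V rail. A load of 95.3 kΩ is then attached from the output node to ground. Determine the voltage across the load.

V_out ≈ 1.86 V

The load sits in parallel with R₂: R₂‖R_L = (27.0 × 95.3) / (27.0 + 95.3) = 21.04 kΩ.
V_out = 36.3 × 21.04 / (390 + 21.04) = 36.3 × 21.04/411.0 = 1.86 V.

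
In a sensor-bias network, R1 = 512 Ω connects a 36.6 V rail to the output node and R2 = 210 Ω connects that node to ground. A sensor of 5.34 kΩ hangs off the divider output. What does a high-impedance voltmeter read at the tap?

V_out ≈ 10.4 V

The load sits in parallel with R2: R2‖R_L = (210 × 5340) / (210 + 5340) = 202.1 Ω.
V_out = 36.6 × 202.1 / (512 + 202.1) = 36.6 × 202.1/714.1 = 10.4 V.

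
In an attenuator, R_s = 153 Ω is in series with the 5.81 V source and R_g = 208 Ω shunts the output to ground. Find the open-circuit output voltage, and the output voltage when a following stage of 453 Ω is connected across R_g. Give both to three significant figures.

Unloaded: 3.35 V; loaded: 2.80 V

Open-circuit: V = 5.81 × 208/(153 + 208) = 3.35 V.
With the load, R_g becomes R_g‖R_L = 142.5 Ω, so V = 5.81 × 142.5/295.5 = 2.80 V.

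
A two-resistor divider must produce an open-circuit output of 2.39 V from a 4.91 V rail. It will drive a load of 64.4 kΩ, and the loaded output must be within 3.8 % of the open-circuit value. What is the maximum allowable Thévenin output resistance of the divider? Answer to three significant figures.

R_th ≤ 2.54 kΩ

Loading drop = R_th/(R_th + R_L) ≤ 0.0380, so R_th ≤ R_L · ε/(1−ε) = 64.4 kΩ × 0.0380/0.9620 = 2.54 kΩ.
(Any R1, R2 with R2/(R1+R2) = 0.487 and R1‖R2 ≤ 2.54 kΩ will meet the spec.)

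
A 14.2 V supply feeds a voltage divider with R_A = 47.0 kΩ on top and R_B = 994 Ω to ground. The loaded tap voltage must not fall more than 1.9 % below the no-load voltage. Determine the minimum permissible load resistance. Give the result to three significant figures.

R_L(min) ≈ 50.3 kΩ

Output resistance R_th = R_A‖R_B = (47000 × 994)/47990 = 973.4 Ω.
The fractional drop is R_th/(R_th + R_L); requiring this ≤ 0.0190 gives R_L ≥ R_th(1/0.0190 − 1) = 973.4 × 51.63 = 50.3 kΩ.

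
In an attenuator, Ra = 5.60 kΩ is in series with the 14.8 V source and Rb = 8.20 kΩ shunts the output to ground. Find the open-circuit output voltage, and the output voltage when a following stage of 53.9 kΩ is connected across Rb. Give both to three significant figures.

Unloaded: 8.79 V; loaded: 8.28 V

Open-circuit: V = 14.8 × 8.20/(5.60 + 8.20) = 8.79 V.
With the load, Rb becomes Rb‖R_L = 7.117 kΩ, so V = 14.8 × 7.117/12.72 = 8.28 V.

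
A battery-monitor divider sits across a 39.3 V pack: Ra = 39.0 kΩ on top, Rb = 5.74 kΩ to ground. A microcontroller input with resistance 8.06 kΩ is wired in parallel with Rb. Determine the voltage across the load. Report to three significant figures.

V_out ≈ 3.11 V

The load sits in parallel with Rb: Rb‖R_L = (5.74 × 8.06) / (5.74 + 8.06) = 3.352 kΩ.
V_out = 39.3 × 3.352 / (39.0 + 3.352) = 39.3 × 3.352/42.35 = 3.11 V.
(Unloaded it would have been 5.04 V.)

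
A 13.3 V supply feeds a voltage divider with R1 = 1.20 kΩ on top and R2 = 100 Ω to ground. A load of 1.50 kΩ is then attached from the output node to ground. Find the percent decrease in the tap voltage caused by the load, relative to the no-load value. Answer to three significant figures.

5.80 %

The divider's output (Thévenin) resistance is R1‖R2 = 92.31 Ω.
Fractional drop under load = R_th/(R_th + R_L) = 92.31 / (92.31 + 1500) = 0.05797.
So the output falls by 5.80 %.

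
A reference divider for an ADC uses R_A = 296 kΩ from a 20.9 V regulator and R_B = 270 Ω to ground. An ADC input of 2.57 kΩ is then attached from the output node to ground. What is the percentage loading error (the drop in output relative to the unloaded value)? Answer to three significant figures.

9.50 %

Unloaded V = 20.9 × 270/296300 = 0.019047 V.
Loaded: R_B‖R_L = 244.3 Ω, giving V = 20.9 × 244.3/296200 = 0.017238 V.
Drop = (0.019047 − 0.017238) / 0.019047 = 9.50 %.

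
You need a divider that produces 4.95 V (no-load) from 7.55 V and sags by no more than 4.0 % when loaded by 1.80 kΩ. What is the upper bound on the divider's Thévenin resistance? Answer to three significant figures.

R_th ≤ 75.0 Ω

Loading drop = R_th/(R_th + R_L) ≤ 0.0400, so R_th ≤ R_L · ε/(1−ε) = 1.80 kΩ × 0.0400/0.9600 = 75.0 Ω.
(Any R1, R2 with R2/(R1+R2) = 0.656 and R1‖R2 ≤ 75.0 Ω will meet the spec.)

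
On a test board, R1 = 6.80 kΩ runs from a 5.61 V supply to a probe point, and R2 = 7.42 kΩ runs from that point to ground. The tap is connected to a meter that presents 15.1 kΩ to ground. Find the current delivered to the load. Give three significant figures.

I_L ≈ 0.157 mA

R2‖R_L = 4.975 kΩ; V_out = 5.61 × 4.975/11.78 = 2.370 V.
I_L = V_out / R_L = 2.370 / 15.1 kΩ = 0.157 mA.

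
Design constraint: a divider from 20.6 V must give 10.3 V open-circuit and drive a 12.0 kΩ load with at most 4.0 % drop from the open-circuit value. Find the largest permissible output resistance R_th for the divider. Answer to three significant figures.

Loading drop = R_th/(R_th + R_L) ≤ 0.0400, so R_th ≤ R_L · ε/(1−ε) = 12.0 kΩ × 0.0400/0.9600 = 500 Ω.

R_th ≤ 500 Ω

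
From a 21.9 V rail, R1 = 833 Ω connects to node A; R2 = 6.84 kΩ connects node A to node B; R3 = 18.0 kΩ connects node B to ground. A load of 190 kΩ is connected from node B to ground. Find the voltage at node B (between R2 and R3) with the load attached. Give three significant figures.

At node B, R3 is in parallel with the load: R3‖R_L = 16440 Ω.
Below node A the resistance is R2 + (R3‖R_L) = 23280 Ω, so V_A = 21.9 × 23280/24120 = 21.14 V.
Then V_B = V_A × (R3‖R_L)/(R2 + R3‖R_L) = 21.14 × 16440/23280 = 14.9 V.

V ≈ 14.9 V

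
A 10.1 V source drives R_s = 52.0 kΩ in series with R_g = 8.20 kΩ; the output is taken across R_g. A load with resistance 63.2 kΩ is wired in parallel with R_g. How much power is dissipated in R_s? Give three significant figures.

Total resistance from the source is R_s + (R_g‖R_L) = 59.26 kΩ, so I = 10.1/59.26 kΩ = 0.1704 mA.
P = I²·R_s = (0.1704 mA)² × 52.0 kΩ = 1.51 mW.

P ≈ 1.51 mW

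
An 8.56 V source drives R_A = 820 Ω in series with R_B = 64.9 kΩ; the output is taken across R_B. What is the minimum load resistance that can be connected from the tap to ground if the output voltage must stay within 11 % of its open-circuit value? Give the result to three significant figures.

R_L(min) ≈ 6.55 kΩ

Output resistance R_th = R_A‖R_B = (820 × 64900)/65720 = 809.8 Ω.
The fractional drop is R_th/(R_th + R_L); requiring this ≤ 0.110 gives R_L ≥ R_th(1/0.110 − 1) = 809.8 × 8.091 = 6.55 kΩ.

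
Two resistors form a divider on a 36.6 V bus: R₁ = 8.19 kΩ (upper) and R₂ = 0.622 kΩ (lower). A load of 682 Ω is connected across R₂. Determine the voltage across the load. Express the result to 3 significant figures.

The load sits in parallel with R₂: R₂‖R_L = (622 × 682) / (622 + 682) = 325.3 Ω.
V_out = 36.6 × 325.3 / (8190 + 325.3) = 36.6 × 325.3/8515 = 1.40 V.

V_out ≈ 1.40 V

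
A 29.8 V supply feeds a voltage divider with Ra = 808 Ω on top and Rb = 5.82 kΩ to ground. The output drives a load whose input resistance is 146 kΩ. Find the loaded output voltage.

V_out ≈ 26.0 V

The load sits in parallel with Rb: Rb‖R_L = (5820 × 146000) / (5820 + 146000) = 5597 Ω.
V_out = 29.8 × 5597 / (808 + 5597) = 29.8 × 5597/6405 = 26.0 V.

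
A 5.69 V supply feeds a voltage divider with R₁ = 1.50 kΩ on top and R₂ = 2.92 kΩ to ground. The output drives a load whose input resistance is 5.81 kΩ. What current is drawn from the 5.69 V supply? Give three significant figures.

R₂‖R_L = 1.943 kΩ, so the source sees R₁ + R₂‖R_L = 3.443 kΩ.
I = 5.69 V / 3.443 kΩ = 1.65 mA.

I ≈ 1.65 mA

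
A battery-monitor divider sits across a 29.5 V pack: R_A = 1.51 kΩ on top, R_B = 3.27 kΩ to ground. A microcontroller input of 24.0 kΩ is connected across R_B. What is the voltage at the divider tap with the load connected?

The load sits in parallel with R_B: R_B‖R_L = (3.27 × 24.0) / (3.27 + 24.0) = 2.878 kΩ.
V_out = 29.5 × 2.878 / (1.51 + 2.878) = 29.5 × 2.878/4.388 = 19.3 V.

V_out ≈ 19.3 V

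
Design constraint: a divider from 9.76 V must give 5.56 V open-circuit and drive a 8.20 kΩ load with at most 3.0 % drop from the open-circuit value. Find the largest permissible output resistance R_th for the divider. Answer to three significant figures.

R_th ≤ 254 Ω

Loading drop = R_th/(R_th + R_L) ≤ 0.0300, so R_th ≤ R_L · ε/(1−ε) = 8.20 kΩ × 0.0300/0.9700 = 254 Ω.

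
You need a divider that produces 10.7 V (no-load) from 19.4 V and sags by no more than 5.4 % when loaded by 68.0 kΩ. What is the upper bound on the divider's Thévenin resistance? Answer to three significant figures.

R_th ≤ 3.88 kΩ

Loading drop = R_th/(R_th + R_L) ≤ 0.0540, so R_th ≤ R_L · ε/(1−ε) = 68.0 kΩ × 0.0540/0.9460 = 3.88 kΩ.
(Any R1, R2 with R2/(R1+R2) = 0.552 and R1‖R2 ≤ 3.88 kΩ will meet the spec.)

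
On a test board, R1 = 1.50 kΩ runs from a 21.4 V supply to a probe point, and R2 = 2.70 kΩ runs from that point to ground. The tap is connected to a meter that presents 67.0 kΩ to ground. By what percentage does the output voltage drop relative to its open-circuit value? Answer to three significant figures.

1.42 %

The divider's output (Thévenin) resistance is R1‖R2 = 0.9643 kΩ.
Fractional drop under load = R_th/(R_th + R_L) = 0.9643 / (0.9643 + 67.0) = 0.01419.
So the output falls by 1.42 %.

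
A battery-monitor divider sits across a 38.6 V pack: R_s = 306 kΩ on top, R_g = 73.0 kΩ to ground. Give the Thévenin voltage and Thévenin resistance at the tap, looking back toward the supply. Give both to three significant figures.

V_th is the open-circuit tap voltage: 38.6 × 73.0/(306 + 73.0) = 7.43 V.
With the supply zeroed, R_s and R_g appear in parallel from the tap: R_th = R_s‖R_g = (306 × 73.0)/379.0 = 58.9 kΩ.

V_th = 7.43 V, R_th = 58.9 kΩ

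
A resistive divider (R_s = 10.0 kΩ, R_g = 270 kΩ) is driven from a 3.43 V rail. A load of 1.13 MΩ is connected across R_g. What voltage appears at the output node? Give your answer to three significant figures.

The load sits in parallel with R_g: R_g‖R_L = (270 × 1130) / (270 + 1130) = 217.9 kΩ.
V_out = 3.43 × 217.9 / (10.0 + 217.9) = 3.43 × 217.9/227.9 = 3.28 V.

V_out ≈ 3.28 V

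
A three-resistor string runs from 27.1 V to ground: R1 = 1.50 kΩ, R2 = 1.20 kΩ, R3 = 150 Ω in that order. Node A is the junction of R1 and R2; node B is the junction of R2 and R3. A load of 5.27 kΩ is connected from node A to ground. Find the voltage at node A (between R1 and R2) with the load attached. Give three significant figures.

V ≈ 11.3 V

Below node A the series string R2+R3 = 1350 Ω sits in parallel with the 5270 Ω load: 1075 Ω.
V_A = 27.1 × 1075/(1500 + 1075) = 11.3 V.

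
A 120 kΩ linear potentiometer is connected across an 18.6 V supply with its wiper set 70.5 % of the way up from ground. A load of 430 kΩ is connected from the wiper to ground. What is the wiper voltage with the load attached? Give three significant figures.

V ≈ 12.4 V

The wiper splits the pot into (1−α)R = 35.40 kΩ above and αR = 84.60 kΩ below.
Lower section ‖ load = 70.69 kΩ.
V_wiper = 18.6 × 70.69/(35.40 + 70.69) = 12.4 V.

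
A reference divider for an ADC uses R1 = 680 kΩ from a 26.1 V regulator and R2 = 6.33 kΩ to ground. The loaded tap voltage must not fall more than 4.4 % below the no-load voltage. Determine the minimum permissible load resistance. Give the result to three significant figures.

Output resistance R_th = R1‖R2 = (680 × 6.33)/686.3 = 6.272 kΩ.
The fractional drop is R_th/(R_th + R_L); requiring this ≤ 0.0440 gives R_L ≥ R_th(1/0.0440 − 1) = 6.272 × 21.73 = 136 kΩ.

R_L(min) ≈ 136 kΩ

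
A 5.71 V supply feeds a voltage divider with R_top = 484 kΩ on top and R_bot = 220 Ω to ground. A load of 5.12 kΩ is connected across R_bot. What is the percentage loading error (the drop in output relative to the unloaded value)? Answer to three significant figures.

The divider's output (Thévenin) resistance is R_top‖R_bot = 219.9 Ω.
Fractional drop under load = R_th/(R_th + R_L) = 219.9 / (219.9 + 5120) = 0.04118.
So the output falls by 4.12 %.

4.12 %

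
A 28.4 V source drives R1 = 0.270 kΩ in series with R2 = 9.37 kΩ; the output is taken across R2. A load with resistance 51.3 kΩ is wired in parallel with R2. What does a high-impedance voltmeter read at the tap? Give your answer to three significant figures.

V_out ≈ 27.5 V

The load sits in parallel with R2: R2‖R_L = (9370 × 51300) / (9370 + 51300) = 7923 Ω.
V_out = 28.4 × 7923 / (270 + 7923) = 28.4 × 7923/8193 = 27.5 V.
(Unloaded it would have been 27.6 V.)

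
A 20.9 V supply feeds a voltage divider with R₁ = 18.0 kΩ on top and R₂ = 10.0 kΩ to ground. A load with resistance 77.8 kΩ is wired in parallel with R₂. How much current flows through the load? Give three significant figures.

I_L ≈ 0.0886 mA

R₂‖R_L = 8.861 kΩ; V_out = 20.9 × 8.861/26.86 = 6.895 V.
I_L = V_out / R_L = 6.895 / 77.8 kΩ = 0.0886 mA.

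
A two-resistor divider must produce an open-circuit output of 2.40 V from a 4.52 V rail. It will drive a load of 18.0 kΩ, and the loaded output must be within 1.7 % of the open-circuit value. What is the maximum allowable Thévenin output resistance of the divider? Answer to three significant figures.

R_th ≤ 311 Ω

Loading drop = R_th/(R_th + R_L) ≤ 0.0170, so R_th ≤ R_L · ε/(1−ε) = 18.0 kΩ × 0.0170/0.9830 = 311 Ω.
(Any R1, R2 with R2/(R1+R2) = 0.531 and R1‖R2 ≤ 311 Ω will meet the spec.)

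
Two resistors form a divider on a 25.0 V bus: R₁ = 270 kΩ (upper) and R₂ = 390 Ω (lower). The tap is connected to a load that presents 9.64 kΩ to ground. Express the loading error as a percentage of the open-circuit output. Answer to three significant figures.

3.88 %

The divider's output (Thévenin) resistance is R₁‖R₂ = 389.4 Ω.
Fractional drop under load = R_th/(R_th + R_L) = 389.4 / (389.4 + 9640) = 0.03883.
So the output falls by 3.88 %.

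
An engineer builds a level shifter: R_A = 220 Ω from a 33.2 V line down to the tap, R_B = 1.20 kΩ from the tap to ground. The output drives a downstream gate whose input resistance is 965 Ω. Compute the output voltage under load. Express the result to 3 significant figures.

The load sits in parallel with R_B: R_B‖R_L = (1200 × 965) / (1200 + 965) = 534.9 Ω.
V_out = 33.2 × 534.9 / (220 + 534.9) = 33.2 × 534.9/754.9 = 23.5 V.

V_out ≈ 23.5 V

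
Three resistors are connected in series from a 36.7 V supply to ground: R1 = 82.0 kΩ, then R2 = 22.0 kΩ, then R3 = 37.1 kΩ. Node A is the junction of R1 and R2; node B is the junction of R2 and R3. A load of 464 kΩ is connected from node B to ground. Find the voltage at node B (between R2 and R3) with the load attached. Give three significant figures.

At node B, R3 is in parallel with the load: R3‖R_L = 34.35 kΩ.
Below node A the resistance is R2 + (R3‖R_L) = 56.35 kΩ, so V_A = 36.7 × 56.35/138.4 = 14.95 V.
Then V_B = V_A × (R3‖R_L)/(R2 + R3‖R_L) = 14.95 × 34.35/56.35 = 9.11 V.

V ≈ 9.11 V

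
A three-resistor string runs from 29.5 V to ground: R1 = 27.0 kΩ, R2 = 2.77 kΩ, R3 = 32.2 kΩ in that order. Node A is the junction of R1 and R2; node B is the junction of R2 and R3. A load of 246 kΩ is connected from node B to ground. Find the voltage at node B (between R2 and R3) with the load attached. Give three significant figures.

V ≈ 14.4 V

At node B, R3 is in parallel with the load: R3‖R_L = 28.47 kΩ.
Below node A the resistance is R2 + (R3‖R_L) = 31.24 kΩ, so V_A = 29.5 × 31.24/58.24 = 15.82 V.
Then V_B = V_A × (R3‖R_L)/(R2 + R3‖R_L) = 15.82 × 28.47/31.24 = 14.4 V.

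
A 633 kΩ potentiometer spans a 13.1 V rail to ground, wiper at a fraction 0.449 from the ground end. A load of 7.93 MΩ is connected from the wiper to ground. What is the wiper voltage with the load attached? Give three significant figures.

V ≈ 5.77 V

The wiper splits the pot into (1−α)R = 348.8 kΩ above and αR = 284.2 kΩ below.
Lower section ‖ load = 274.4 kΩ.
V_wiper = 13.1 × 274.4/(348.8 + 274.4) = 5.77 V.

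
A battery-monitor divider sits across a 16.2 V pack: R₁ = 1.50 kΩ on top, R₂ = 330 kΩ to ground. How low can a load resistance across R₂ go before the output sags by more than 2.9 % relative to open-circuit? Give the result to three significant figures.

R_L(min) ≈ 50.0 kΩ

Output resistance R_th = R₁‖R₂ = (1.50 × 330)/331.5 = 1.493 kΩ.
The fractional drop is R_th/(R_th + R_L); requiring this ≤ 0.0290 gives R_L ≥ R_th(1/0.0290 − 1) = 1.493 × 33.48 = 50.0 kΩ.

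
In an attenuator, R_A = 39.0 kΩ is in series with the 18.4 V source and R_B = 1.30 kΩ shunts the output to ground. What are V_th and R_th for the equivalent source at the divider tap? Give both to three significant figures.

V_th is the open-circuit tap voltage: 18.4 × 1.30/(39.0 + 1.30) = 0.594 V.
With the supply zeroed, R_A and R_B appear in parallel from the tap: R_th = R_A‖R_B = (39.0 × 1.30)/40.30 = 1.26 kΩ.

V_th = 0.594 V, R_th = 1.26 kΩ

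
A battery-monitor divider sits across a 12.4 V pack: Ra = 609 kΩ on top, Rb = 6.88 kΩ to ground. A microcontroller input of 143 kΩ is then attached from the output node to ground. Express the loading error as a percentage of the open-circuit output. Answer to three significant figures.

4.54 %

The divider's output (Thévenin) resistance is Ra‖Rb = 6.803 kΩ.
Fractional drop under load = R_th/(R_th + R_L) = 6.803 / (6.803 + 143) = 0.04541.
So the output falls by 4.54 %.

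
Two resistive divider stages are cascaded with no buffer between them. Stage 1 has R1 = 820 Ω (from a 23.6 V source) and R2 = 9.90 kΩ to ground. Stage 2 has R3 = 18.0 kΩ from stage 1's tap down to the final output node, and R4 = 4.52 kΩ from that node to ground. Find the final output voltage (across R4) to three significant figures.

V_out ≈ 4.23 V

Stage 2 presents R3+R4 = 22520 Ω as a load on stage 1's tap.
Stage 1's lower leg becomes R2‖(R3+R4) = 6877 Ω, so V_mid = 23.6 × 6877/7697 = 21.09 V.
Stage 2 is itself unloaded: V_out = V_mid × R4/(R3+R4) = 21.09 × 4520/22520 = 4.23 V.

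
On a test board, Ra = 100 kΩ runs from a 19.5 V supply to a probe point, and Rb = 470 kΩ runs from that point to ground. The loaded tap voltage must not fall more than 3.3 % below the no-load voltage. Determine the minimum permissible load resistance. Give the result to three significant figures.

R_L(min) ≈ 2.42 MΩ

Output resistance R_th = Ra‖Rb = (100 × 470)/570.0 = 82.46 kΩ.
The fractional drop is R_th/(R_th + R_L); requiring this ≤ 0.0330 gives R_L ≥ R_th(1/0.0330 − 1) = 82.46 × 29.30 = 2.42 MΩ.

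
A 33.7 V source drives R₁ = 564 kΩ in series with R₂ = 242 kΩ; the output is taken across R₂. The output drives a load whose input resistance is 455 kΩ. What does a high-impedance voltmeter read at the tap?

V_out ≈ 7.37 V

The load sits in parallel with R₂: R₂‖R_L = (242 × 455) / (242 + 455) = 158.0 kΩ.
V_out = 33.7 × 158.0 / (564 + 158.0) = 33.7 × 158.0/722.0 = 7.37 V.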